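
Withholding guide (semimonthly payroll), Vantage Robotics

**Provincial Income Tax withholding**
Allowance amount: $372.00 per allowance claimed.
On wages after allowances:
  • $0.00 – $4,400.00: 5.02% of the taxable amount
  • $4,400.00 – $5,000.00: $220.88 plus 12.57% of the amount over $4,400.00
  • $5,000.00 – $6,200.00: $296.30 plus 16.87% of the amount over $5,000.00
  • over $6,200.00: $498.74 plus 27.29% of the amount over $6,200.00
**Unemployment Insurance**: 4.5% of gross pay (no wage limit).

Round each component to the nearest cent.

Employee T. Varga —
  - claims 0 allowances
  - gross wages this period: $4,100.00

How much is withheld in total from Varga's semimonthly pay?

$390.32

Provincial Income Tax: taxable = $4,100.00
  5.02% × $4,100.00 = $205.82
Unemployment Insurance: 4.5% × $4,100.00 = $184.50
Total: $205.82 + $184.50 = $390.32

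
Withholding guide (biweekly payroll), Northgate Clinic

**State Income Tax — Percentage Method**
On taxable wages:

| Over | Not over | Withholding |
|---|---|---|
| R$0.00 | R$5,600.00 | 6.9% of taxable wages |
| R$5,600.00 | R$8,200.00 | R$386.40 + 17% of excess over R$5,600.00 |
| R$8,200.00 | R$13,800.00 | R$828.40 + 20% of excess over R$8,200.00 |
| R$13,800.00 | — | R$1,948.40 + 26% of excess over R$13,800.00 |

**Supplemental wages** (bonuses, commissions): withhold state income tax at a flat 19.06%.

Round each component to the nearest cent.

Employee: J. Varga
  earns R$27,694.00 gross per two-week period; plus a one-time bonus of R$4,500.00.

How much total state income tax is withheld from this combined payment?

R$6,418.54

State Income Tax: taxable = R$27,694.00
  R$1,948.40 + 26% × (R$27,694.00 − R$13,800.00) = R$1,948.40 + 26% × R$13,894.00 = R$5,560.84
Supplemental (19.06% flat on bonus): 19.06% × R$4,500.00 = R$857.70
Total state income tax: R$5,560.84 + R$857.70 = R$6,418.54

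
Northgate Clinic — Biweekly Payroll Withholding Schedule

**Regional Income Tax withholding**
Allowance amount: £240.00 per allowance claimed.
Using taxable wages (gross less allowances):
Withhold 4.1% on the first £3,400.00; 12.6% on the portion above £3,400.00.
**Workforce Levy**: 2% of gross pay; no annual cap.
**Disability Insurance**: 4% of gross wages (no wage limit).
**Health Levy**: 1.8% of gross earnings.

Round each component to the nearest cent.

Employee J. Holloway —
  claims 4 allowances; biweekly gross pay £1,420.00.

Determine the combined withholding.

£129.62

Regional Income Tax: taxable = £1,420.00 − 4×£240.00 = £460.00
  4.1% × £460.00 = £18.86
Workforce Levy: 2% × £1,420.00 = £28.40
Disability Insurance: 4% × £1,420.00 = £56.80
Health Levy: 1.8% × £1,420.00 = £25.56
Total: £18.86 + £28.40 + £56.80 + £25.56 = £129.62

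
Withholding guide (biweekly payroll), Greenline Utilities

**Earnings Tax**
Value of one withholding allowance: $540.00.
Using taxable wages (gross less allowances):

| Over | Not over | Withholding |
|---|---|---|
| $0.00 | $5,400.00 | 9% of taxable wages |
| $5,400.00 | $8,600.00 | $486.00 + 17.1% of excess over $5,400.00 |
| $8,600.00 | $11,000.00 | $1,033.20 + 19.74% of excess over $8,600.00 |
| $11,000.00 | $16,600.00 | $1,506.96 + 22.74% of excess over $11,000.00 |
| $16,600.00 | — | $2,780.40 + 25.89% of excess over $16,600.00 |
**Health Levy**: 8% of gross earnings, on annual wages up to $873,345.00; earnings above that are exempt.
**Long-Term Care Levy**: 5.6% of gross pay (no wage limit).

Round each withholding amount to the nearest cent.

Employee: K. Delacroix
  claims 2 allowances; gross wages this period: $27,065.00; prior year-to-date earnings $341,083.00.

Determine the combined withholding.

$8,891.02

Earnings Tax: taxable = $27,065.00 − 2×$540.00 = $25,985.00
  $2,780.40 + 25.89% × ($25,985.00 − $16,600.00) = $2,780.40 + 25.89% × $9,385.00 = $5,210.18
Health Levy: 8% × $27,065.00 = $2,165.20
Long-Term Care Levy: 5.6% × $27,065.00 = $1,515.64
Total: $5,210.18 + $2,165.20 + $1,515.64 = $8,891.02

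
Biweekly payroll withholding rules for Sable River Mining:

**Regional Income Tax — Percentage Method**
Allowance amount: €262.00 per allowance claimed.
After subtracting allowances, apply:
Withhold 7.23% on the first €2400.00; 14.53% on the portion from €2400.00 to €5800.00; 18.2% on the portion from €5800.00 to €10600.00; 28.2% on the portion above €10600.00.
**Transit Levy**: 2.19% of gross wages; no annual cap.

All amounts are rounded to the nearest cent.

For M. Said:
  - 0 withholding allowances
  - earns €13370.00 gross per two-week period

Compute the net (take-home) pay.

Regional Income Tax: taxable = €13370.00
  €1541.14 + 28.2% × (€13370.00 − €10600.00) = €1541.14 + 28.2% × €2770.00 = €2322.28
Transit Levy: 2.19% × €13370.00 = €292.80
Total withheld: €2322.28 + €292.80 = €2615.08
Net pay: €13370.00 − €2615.08 = €10754.92

€10754.92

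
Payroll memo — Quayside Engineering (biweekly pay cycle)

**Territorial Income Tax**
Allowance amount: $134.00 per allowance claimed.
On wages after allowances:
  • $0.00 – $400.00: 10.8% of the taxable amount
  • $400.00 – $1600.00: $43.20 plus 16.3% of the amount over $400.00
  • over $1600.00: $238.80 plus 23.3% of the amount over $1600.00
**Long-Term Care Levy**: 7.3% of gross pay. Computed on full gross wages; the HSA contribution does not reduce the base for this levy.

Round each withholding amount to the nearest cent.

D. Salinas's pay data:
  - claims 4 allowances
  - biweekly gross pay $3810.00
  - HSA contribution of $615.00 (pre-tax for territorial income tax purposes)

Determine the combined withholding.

$763.68

Territorial Income Tax: taxable = $3810.00 − $615.00 − 4×$134.00 = $2659.00
  $238.80 + 23.3% × ($2659.00 − $1600.00) = $238.80 + 23.3% × $1059.00 = $485.55
Long-Term Care Levy: 7.3% × $3810.00 = $278.13
Total: $485.55 + $278.13 = $763.68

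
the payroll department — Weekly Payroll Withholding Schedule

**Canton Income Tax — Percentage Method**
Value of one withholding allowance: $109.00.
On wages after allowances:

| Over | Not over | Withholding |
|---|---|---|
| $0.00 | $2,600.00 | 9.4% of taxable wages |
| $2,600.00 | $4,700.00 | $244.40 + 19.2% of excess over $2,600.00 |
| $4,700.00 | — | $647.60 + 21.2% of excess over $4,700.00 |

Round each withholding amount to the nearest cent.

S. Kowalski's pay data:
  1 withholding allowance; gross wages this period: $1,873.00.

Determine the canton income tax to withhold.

$165.82

Canton Income Tax: taxable = $1,873.00 − 1×$109.00 = $1,764.00
  9.4% × $1,764.00 = $165.82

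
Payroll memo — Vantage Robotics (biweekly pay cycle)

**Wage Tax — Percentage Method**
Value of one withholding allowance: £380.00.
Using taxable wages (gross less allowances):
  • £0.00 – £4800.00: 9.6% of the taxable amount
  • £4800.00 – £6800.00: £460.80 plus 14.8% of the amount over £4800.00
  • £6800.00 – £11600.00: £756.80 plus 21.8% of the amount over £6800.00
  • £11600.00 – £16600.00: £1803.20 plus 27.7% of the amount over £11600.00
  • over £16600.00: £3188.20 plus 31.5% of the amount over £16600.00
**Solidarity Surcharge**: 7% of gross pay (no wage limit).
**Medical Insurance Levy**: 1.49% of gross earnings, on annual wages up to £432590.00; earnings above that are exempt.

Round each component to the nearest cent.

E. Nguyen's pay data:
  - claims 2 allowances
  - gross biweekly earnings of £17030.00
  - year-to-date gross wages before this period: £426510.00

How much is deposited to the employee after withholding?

Wage Tax: taxable = £17030.00 − 2×£380.00 = £16270.00
  £1803.20 + 27.7% × (£16270.00 − £11600.00) = £1803.20 + 27.7% × £4670.00 = £3096.79
Solidarity Surcharge: 7% × £17030.00 = £1192.10
Medical Insurance Levy: cap £432590.00 − YTD £426510.00 = £6080.00 subject; 1.49% × £6080.00 = £90.59
Total withheld: £3096.79 + £1192.10 + £90.59 = £4379.48
Net pay: £17030.00 − £4379.48 = £12650.52

£12650.52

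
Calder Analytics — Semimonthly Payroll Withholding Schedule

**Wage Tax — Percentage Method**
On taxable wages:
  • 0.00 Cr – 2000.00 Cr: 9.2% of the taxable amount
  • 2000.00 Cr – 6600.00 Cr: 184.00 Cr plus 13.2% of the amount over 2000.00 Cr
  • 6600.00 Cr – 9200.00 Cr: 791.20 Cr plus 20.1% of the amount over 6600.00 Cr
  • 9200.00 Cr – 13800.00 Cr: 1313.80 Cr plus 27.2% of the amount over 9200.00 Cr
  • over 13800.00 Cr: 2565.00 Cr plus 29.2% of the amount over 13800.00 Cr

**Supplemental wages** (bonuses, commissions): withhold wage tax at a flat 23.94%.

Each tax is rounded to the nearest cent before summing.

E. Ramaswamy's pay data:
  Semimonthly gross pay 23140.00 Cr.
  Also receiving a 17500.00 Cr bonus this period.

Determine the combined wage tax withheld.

9481.78 Cr

Wage Tax: taxable = 23140.00 Cr
  2565.00 Cr + 29.2% × (23140.00 Cr − 13800.00 Cr) = 2565.00 Cr + 29.2% × 9340.00 Cr = 5292.28 Cr
Supplemental (23.94% flat on bonus): 23.94% × 17500.00 Cr = 4189.50 Cr
Total wage tax: 5292.28 Cr + 4189.50 Cr = 9481.78 Cr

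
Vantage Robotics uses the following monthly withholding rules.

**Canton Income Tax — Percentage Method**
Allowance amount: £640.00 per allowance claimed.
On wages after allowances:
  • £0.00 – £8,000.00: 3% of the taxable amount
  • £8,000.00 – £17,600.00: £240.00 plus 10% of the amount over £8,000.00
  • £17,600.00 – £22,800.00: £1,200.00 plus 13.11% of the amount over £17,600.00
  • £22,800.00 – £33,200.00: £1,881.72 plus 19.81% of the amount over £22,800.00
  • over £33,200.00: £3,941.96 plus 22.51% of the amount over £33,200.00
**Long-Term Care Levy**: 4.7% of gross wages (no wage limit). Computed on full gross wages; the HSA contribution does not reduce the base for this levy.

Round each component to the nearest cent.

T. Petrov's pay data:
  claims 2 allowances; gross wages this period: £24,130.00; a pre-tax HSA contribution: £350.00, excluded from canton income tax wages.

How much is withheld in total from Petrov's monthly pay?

Canton Income Tax: taxable = £24,130.00 − £350.00 − 2×£640.00 = £22,500.00
  £1,200.00 + 13.11% × (£22,500.00 − £17,600.00) = £1,200.00 + 13.11% × £4,900.00 = £1,842.39
Long-Term Care Levy: 4.7% × £24,130.00 = £1,134.11
Total: £1,842.39 + £1,134.11 = £2,976.50

£2,976.50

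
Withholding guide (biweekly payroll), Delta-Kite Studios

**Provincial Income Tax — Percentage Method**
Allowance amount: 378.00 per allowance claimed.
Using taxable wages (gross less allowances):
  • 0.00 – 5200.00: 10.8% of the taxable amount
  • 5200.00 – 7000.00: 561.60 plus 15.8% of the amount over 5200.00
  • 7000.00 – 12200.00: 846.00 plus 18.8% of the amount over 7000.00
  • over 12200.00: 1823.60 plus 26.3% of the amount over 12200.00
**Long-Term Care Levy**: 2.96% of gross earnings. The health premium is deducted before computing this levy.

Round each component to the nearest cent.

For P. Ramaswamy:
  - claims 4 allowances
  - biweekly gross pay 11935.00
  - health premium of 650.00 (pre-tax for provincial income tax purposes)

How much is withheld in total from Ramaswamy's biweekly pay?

1701.36

Provincial Income Tax: taxable = 11935.00 − 650.00 − 4×378.00 = 9773.00
  846.00 + 18.8% × (9773.00 − 7000.00) = 846.00 + 18.8% × 2773.00 = 1367.32
Long-Term Care Levy: 2.96% × 11285.00 = 334.04
Total: 1367.32 + 334.04 = 1701.36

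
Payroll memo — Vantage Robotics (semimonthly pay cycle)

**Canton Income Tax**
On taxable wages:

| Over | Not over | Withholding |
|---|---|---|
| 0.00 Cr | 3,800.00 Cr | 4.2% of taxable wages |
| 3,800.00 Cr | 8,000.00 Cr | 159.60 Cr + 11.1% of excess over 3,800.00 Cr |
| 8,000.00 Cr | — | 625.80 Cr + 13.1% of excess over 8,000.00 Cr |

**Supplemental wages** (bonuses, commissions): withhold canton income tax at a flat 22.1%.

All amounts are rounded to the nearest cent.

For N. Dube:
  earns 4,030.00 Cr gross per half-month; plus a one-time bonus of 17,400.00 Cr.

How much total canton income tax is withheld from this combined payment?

4,030.53 Cr

Canton Income Tax: taxable = 4,030.00 Cr
  159.60 Cr + 11.1% × (4,030.00 Cr − 3,800.00 Cr) = 159.60 Cr + 11.1% × 230.00 Cr = 185.13 Cr
Supplemental (22.1% flat on bonus): 22.1% × 17,400.00 Cr = 3,845.40 Cr
Total canton income tax: 185.13 Cr + 3,845.40 Cr = 4,030.53 Cr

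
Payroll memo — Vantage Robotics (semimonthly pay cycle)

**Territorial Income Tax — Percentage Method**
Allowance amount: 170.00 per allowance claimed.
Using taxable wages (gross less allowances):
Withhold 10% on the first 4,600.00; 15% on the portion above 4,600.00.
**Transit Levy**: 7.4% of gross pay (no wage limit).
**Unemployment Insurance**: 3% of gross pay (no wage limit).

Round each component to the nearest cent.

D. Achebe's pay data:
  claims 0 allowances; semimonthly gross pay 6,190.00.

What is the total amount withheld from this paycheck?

Territorial Income Tax: taxable = 6,190.00
  460.00 + 15% × (6,190.00 − 4,600.00) = 460.00 + 15% × 1,590.00 = 698.50
Transit Levy: 7.4% × 6,190.00 = 458.06
Unemployment Insurance: 3% × 6,190.00 = 185.70
Total: 698.50 + 458.06 + 185.70 = 1,342.26

1,342.26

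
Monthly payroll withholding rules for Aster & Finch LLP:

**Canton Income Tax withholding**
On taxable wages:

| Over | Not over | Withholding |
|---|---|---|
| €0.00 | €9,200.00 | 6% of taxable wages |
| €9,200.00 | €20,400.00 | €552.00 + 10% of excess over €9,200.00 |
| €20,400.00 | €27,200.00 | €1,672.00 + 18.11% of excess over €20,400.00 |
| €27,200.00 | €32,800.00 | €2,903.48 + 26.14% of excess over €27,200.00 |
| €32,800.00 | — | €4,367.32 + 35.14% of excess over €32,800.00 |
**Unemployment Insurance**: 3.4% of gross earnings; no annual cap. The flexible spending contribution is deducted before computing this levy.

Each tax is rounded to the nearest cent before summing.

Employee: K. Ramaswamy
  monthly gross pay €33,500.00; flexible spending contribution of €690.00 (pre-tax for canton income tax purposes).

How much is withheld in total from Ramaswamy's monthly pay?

Canton Income Tax: taxable = €33,500.00 − €690.00 = €32,810.00
  €4,367.32 + 35.14% × (€32,810.00 − €32,800.00) = €4,367.32 + 35.14% × €10.00 = €4,370.83
Unemployment Insurance: 3.4% × €32,810.00 = €1,115.54
Total: €4,370.83 + €1,115.54 = €5,486.37

€5,486.37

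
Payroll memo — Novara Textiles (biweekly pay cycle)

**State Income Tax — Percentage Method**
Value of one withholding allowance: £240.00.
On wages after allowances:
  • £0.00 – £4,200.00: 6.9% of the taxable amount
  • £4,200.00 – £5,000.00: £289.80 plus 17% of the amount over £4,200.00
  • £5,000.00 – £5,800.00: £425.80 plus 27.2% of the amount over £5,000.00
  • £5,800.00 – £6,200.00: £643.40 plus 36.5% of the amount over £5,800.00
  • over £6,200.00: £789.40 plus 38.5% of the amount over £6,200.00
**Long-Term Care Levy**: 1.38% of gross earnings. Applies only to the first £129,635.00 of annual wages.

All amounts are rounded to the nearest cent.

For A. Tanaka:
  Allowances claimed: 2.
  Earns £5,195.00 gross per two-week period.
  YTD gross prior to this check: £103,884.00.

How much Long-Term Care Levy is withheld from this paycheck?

£71.69

Long-Term Care Levy: 1.38% × £5,195.00 = £71.69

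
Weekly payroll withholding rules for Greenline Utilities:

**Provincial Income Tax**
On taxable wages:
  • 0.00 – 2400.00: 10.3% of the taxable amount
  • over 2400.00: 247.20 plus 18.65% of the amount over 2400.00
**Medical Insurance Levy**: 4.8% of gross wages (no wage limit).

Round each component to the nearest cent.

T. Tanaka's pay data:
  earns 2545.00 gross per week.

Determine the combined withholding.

396.40

Provincial Income Tax: taxable = 2545.00
  247.20 + 18.65% × (2545.00 − 2400.00) = 247.20 + 18.65% × 145.00 = 274.24
Medical Insurance Levy: 4.8% × 2545.00 = 122.16
Total: 274.24 + 122.16 = 396.40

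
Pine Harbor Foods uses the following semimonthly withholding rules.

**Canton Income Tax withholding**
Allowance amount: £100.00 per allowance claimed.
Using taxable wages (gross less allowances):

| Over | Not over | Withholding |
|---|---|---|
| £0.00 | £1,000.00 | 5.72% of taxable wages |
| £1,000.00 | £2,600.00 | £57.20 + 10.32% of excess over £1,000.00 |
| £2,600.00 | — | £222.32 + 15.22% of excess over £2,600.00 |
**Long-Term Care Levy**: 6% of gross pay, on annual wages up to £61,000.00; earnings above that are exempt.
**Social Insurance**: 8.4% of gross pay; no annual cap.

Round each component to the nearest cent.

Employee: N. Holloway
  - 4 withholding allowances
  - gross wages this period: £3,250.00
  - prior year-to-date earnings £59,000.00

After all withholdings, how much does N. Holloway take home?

£2,596.63

Canton Income Tax: taxable = £3,250.00 − 4×£100.00 = £2,850.00
  £222.32 + 15.22% × (£2,850.00 − £2,600.00) = £222.32 + 15.22% × £250.00 = £260.37
Long-Term Care Levy: cap £61,000.00 − YTD £59,000.00 = £2,000.00 subject; 6% × £2,000.00 = £120.00
Social Insurance: 8.4% × £3,250.00 = £273.00
Total withheld: £260.37 + £120.00 + £273.00 = £653.37
Net pay: £3,250.00 − £653.37 = £2,596.63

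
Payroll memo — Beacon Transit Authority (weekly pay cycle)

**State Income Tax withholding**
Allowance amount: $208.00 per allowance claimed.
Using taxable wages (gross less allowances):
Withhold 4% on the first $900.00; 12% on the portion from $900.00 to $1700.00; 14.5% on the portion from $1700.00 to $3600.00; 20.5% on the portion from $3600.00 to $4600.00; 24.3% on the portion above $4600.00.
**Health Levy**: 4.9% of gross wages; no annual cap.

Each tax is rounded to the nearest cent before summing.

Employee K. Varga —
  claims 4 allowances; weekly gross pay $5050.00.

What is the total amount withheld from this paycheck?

$781.64

State Income Tax: taxable = $5050.00 − 4×$208.00 = $4218.00
  $407.50 + 20.5% × ($4218.00 − $3600.00) = $407.50 + 20.5% × $618.00 = $534.19
Health Levy: 4.9% × $5050.00 = $247.45
Total: $534.19 + $247.45 = $781.64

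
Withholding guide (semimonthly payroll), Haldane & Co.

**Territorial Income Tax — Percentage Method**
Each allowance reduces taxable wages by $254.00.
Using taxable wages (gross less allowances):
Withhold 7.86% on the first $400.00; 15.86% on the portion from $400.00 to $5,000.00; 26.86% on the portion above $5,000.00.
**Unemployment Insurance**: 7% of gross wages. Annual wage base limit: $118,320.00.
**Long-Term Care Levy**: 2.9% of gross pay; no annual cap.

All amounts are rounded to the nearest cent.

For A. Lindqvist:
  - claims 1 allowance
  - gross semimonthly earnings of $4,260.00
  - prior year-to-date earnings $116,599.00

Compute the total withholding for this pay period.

Territorial Income Tax: taxable = $4,260.00 − 1×$254.00 = $4,006.00
  $31.44 + 15.86% × ($4,006.00 − $400.00) = $31.44 + 15.86% × $3,606.00 = $603.35
Unemployment Insurance: cap $118,320.00 − YTD $116,599.00 = $1,721.00 subject; 7% × $1,721.00 = $120.47
Long-Term Care Levy: 2.9% × $4,260.00 = $123.54
Total: $603.35 + $120.47 + $123.54 = $847.36

$847.36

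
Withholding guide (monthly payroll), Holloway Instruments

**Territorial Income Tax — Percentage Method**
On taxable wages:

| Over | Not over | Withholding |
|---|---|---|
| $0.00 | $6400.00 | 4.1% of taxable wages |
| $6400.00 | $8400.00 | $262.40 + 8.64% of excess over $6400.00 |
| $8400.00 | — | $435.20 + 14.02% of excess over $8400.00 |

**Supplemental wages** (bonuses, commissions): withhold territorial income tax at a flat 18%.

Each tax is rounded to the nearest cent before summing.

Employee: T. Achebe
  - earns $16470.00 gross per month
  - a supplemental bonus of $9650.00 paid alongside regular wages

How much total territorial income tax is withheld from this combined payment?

Territorial Income Tax: taxable = $16470.00
  $435.20 + 14.02% × ($16470.00 − $8400.00) = $435.20 + 14.02% × $8070.00 = $1566.61
Supplemental (18% flat on bonus): 18% × $9650.00 = $1737.00
Total territorial income tax: $1566.61 + $1737.00 = $3303.61

$3303.61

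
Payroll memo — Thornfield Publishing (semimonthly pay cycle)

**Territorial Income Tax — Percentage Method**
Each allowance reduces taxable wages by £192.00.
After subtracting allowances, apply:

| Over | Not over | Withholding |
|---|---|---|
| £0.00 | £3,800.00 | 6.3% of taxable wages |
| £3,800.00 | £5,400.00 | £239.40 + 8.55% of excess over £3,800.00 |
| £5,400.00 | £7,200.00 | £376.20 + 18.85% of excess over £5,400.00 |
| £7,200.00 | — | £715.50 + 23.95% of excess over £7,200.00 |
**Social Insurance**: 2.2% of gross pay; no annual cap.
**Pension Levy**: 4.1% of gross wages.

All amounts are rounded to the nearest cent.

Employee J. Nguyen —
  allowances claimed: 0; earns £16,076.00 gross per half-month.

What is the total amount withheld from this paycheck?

£3,854.09

Territorial Income Tax: taxable = £16,076.00
  £715.50 + 23.95% × (£16,076.00 − £7,200.00) = £715.50 + 23.95% × £8,876.00 = £2,841.30
Social Insurance: 2.2% × £16,076.00 = £353.67
Pension Levy: 4.1% × £16,076.00 = £659.12
Total: £2,841.30 + £353.67 + £659.12 = £3,854.09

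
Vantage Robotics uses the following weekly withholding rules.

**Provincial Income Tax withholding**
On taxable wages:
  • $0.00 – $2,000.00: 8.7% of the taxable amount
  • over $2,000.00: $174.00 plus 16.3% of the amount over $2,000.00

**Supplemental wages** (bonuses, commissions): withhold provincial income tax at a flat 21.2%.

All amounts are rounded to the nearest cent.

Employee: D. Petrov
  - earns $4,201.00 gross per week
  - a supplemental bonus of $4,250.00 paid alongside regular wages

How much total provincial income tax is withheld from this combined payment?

$1,433.76

Provincial Income Tax: taxable = $4,201.00
  $174.00 + 16.3% × ($4,201.00 − $2,000.00) = $174.00 + 16.3% × $2,201.00 = $532.76
Supplemental (21.2% flat on bonus): 21.2% × $4,250.00 = $901.00
Total provincial income tax: $532.76 + $901.00 = $1,433.76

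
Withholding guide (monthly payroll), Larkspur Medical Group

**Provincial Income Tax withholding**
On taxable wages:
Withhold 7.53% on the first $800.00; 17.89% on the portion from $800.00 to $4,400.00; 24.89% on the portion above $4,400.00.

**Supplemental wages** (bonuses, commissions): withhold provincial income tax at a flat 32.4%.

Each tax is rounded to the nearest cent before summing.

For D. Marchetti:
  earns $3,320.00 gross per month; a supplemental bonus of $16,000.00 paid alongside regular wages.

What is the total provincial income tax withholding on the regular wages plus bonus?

$5,695.07

Provincial Income Tax: taxable = $3,320.00
  $60.24 + 17.89% × ($3,320.00 − $800.00) = $60.24 + 17.89% × $2,520.00 = $511.07
Supplemental (32.4% flat on bonus): 32.4% × $16,000.00 = $5,184.00
Total provincial income tax: $511.07 + $5,184.00 = $5,695.07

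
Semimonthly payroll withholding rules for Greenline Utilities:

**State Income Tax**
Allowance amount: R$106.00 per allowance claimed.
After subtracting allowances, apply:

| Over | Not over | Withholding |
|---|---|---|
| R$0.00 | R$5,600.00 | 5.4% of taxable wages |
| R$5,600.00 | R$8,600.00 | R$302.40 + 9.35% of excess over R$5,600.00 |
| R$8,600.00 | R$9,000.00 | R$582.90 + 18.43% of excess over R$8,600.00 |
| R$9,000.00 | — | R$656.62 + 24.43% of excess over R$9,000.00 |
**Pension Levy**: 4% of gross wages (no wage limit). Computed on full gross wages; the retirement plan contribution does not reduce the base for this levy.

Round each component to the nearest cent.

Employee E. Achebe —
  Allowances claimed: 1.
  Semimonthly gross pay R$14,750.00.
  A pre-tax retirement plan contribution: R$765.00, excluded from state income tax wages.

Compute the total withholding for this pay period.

State Income Tax: taxable = R$14,750.00 − R$765.00 − 1×R$106.00 = R$13,879.00
  R$656.62 + 24.43% × (R$13,879.00 − R$9,000.00) = R$656.62 + 24.43% × R$4,879.00 = R$1,848.56
Pension Levy: 4% × R$14,750.00 = R$590.00
Total: R$1,848.56 + R$590.00 = R$2,438.56

R$2,438.56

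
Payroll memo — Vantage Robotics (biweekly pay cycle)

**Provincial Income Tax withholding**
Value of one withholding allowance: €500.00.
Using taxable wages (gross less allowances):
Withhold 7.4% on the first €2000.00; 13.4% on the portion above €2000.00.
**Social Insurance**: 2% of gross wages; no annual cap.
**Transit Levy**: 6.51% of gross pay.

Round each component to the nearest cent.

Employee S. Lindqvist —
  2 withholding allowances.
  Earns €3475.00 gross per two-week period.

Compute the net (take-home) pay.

Provincial Income Tax: taxable = €3475.00 − 2×€500.00 = €2475.00
  €148.00 + 13.4% × (€2475.00 − €2000.00) = €148.00 + 13.4% × €475.00 = €211.65
Social Insurance: 2% × €3475.00 = €69.50
Transit Levy: 6.51% × €3475.00 = €226.22
Total withheld: €211.65 + €69.50 + €226.22 = €507.37
Net pay: €3475.00 − €507.37 = €2967.63

€2967.63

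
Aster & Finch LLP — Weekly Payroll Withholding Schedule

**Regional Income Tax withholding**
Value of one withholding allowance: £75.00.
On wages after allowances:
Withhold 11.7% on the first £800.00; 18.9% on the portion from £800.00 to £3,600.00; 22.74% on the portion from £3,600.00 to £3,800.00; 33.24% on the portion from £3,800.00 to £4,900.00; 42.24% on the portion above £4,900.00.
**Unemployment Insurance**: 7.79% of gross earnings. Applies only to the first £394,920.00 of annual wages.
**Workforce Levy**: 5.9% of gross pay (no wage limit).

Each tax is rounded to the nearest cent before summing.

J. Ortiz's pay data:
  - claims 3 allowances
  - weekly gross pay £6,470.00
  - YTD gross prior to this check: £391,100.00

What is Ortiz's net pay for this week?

£4,188.64

Regional Income Tax: taxable = £6,470.00 − 3×£75.00 = £6,245.00
  £1,033.92 + 42.24% × (£6,245.00 − £4,900.00) = £1,033.92 + 42.24% × £1,345.00 = £1,602.05
Unemployment Insurance: cap £394,920.00 − YTD £391,100.00 = £3,820.00 subject; 7.79% × £3,820.00 = £297.58
Workforce Levy: 5.9% × £6,470.00 = £381.73
Total withheld: £1,602.05 + £297.58 + £381.73 = £2,281.36
Net pay: £6,470.00 − £2,281.36 = £4,188.64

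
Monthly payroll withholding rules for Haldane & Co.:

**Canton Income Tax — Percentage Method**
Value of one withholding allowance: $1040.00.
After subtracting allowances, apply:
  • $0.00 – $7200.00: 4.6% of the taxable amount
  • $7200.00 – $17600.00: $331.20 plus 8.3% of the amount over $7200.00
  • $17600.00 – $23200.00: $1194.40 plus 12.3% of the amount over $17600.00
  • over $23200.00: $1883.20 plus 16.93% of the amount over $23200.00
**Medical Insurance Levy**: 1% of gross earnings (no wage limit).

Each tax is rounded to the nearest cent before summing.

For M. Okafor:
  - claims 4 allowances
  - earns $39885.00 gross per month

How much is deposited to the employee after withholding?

Canton Income Tax: taxable = $39885.00 − 4×$1040.00 = $35725.00
  $1883.20 + 16.93% × ($35725.00 − $23200.00) = $1883.20 + 16.93% × $12525.00 = $4003.68
Medical Insurance Levy: 1% × $39885.00 = $398.85
Total withheld: $4003.68 + $398.85 = $4402.53
Net pay: $39885.00 − $4402.53 = $35482.47

$35482.47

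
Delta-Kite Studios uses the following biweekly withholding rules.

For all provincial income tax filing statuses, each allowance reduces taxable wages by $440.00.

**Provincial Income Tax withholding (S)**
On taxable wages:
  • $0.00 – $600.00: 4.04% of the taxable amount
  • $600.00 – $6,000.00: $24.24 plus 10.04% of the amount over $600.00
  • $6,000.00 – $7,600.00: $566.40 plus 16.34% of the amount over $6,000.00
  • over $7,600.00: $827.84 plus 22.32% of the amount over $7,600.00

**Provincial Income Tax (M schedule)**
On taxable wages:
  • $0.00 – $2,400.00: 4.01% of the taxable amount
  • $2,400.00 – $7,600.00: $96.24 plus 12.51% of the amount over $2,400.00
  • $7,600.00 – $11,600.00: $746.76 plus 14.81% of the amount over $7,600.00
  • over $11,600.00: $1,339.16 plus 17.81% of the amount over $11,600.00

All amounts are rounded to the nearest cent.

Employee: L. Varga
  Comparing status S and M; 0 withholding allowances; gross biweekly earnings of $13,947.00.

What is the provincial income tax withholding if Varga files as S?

Provincial Income Tax (S): taxable = $13,947.00
  $827.84 + 22.32% × ($13,947.00 − $7,600.00) = $827.84 + 22.32% × $6,347.00 = $2,244.49

$2,244.49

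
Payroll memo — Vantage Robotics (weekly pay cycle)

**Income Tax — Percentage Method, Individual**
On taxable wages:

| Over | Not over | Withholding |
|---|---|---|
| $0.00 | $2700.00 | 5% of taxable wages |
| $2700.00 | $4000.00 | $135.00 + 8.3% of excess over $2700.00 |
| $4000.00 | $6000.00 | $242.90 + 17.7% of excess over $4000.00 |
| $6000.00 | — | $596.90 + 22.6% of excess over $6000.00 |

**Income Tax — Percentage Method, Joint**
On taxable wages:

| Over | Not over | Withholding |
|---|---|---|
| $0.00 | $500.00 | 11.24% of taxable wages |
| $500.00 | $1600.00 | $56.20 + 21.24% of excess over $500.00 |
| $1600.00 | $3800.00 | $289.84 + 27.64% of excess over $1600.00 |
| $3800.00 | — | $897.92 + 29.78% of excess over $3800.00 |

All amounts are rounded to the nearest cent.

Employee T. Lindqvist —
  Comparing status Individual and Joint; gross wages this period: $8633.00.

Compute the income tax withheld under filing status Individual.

$1191.96

Income Tax (Individual): taxable = $8633.00
  $596.90 + 22.6% × ($8633.00 − $6000.00) = $596.90 + 22.6% × $2633.00 = $1191.96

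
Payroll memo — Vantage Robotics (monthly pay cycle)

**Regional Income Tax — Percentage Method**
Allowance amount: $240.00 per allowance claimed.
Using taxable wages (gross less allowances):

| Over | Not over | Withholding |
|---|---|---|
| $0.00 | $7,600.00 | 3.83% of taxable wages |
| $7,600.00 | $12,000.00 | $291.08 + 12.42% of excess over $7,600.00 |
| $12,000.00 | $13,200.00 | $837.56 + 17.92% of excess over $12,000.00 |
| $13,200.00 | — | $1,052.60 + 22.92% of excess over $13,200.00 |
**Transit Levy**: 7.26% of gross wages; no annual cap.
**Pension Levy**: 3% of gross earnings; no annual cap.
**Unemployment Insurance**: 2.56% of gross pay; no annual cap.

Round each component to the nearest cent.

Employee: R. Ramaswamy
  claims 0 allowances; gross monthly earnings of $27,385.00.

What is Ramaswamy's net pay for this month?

$19,570.44

Regional Income Tax: taxable = $27,385.00
  $1,052.60 + 22.92% × ($27,385.00 − $13,200.00) = $1,052.60 + 22.92% × $14,185.00 = $4,303.80
Transit Levy: 7.26% × $27,385.00 = $1,988.15
Pension Levy: 3% × $27,385.00 = $821.55
Unemployment Insurance: 2.56% × $27,385.00 = $701.06
Total withheld: $4,303.80 + $1,988.15 + $821.55 + $701.06 = $7,814.56
Net pay: $27,385.00 − $7,814.56 = $19,570.44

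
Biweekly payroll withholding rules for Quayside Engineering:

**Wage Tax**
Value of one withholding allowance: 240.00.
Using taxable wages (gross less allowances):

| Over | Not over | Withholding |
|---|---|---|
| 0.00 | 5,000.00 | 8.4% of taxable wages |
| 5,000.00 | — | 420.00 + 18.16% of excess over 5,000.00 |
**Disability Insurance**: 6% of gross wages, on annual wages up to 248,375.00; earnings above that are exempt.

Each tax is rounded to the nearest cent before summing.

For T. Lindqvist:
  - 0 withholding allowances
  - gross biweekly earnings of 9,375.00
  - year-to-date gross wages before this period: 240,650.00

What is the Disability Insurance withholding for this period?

Disability Insurance: cap 248,375.00 − YTD 240,650.00 = 7,725.00 subject; 6% × 7,725.00 = 463.50

463.50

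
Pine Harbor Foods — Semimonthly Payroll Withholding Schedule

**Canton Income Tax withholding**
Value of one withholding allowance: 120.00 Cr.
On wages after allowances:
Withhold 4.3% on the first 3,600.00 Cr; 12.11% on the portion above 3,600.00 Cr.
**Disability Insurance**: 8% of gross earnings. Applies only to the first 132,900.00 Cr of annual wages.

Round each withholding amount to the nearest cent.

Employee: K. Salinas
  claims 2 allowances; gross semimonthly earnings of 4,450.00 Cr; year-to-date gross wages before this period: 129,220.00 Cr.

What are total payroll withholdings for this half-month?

523.07 Cr

Canton Income Tax: taxable = 4,450.00 Cr − 2×120.00 Cr = 4,210.00 Cr
  154.80 Cr + 12.11% × (4,210.00 Cr − 3,600.00 Cr) = 154.80 Cr + 12.11% × 610.00 Cr = 228.67 Cr
Disability Insurance: cap 132,900.00 Cr − YTD 129,220.00 Cr = 3,680.00 Cr subject; 8% × 3,680.00 Cr = 294.40 Cr
Total: 228.67 Cr + 294.40 Cr = 523.07 Cr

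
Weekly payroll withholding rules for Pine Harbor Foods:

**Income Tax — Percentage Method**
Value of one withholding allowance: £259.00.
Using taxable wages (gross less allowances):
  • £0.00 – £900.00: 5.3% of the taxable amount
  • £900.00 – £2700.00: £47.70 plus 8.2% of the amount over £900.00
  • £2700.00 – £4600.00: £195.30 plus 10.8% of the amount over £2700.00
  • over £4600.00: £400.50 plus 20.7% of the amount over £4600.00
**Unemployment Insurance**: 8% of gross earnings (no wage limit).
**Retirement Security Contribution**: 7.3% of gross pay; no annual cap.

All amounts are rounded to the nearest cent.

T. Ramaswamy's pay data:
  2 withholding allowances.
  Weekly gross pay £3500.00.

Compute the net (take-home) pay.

£2738.74

Income Tax: taxable = £3500.00 − 2×£259.00 = £2982.00
  £195.30 + 10.8% × (£2982.00 − £2700.00) = £195.30 + 10.8% × £282.00 = £225.76
Unemployment Insurance: 8% × £3500.00 = £280.00
Retirement Security Contribution: 7.3% × £3500.00 = £255.50
Total withheld: £225.76 + £280.00 + £255.50 = £761.26
Net pay: £3500.00 − £761.26 = £2738.74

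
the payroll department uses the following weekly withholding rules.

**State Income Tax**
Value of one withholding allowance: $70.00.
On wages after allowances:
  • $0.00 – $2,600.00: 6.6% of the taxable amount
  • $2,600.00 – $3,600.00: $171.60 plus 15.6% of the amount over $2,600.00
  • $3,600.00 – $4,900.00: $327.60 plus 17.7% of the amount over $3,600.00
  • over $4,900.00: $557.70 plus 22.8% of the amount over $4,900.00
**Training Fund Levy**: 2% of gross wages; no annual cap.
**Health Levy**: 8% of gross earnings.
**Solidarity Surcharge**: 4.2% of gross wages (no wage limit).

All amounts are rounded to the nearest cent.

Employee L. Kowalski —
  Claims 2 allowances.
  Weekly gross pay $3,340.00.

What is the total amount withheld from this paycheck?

$739.48

State Income Tax: taxable = $3,340.00 − 2×$70.00 = $3,200.00
  $171.60 + 15.6% × ($3,200.00 − $2,600.00) = $171.60 + 15.6% × $600.00 = $265.20
Training Fund Levy: 2% × $3,340.00 = $66.80
Health Levy: 8% × $3,340.00 = $267.20
Solidarity Surcharge: 4.2% × $3,340.00 = $140.28
Total: $265.20 + $66.80 + $267.20 + $140.28 = $739.48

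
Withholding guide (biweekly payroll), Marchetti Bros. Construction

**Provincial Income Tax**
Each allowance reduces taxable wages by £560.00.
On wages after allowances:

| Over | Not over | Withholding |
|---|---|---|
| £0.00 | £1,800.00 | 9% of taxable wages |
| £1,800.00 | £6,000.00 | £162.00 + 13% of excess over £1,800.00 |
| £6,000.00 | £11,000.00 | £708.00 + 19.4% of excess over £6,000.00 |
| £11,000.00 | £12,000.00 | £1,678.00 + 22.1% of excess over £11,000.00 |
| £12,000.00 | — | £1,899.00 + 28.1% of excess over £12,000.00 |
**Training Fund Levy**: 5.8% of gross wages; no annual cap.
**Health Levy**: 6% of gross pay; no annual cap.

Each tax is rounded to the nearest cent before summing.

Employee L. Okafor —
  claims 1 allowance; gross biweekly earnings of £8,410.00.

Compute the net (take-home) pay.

Provincial Income Tax: taxable = £8,410.00 − 1×£560.00 = £7,850.00
  £708.00 + 19.4% × (£7,850.00 − £6,000.00) = £708.00 + 19.4% × £1,850.00 = £1,066.90
Training Fund Levy: 5.8% × £8,410.00 = £487.78
Health Levy: 6% × £8,410.00 = £504.60
Total withheld: £1,066.90 + £487.78 + £504.60 = £2,059.28
Net pay: £8,410.00 − £2,059.28 = £6,350.72

£6,350.72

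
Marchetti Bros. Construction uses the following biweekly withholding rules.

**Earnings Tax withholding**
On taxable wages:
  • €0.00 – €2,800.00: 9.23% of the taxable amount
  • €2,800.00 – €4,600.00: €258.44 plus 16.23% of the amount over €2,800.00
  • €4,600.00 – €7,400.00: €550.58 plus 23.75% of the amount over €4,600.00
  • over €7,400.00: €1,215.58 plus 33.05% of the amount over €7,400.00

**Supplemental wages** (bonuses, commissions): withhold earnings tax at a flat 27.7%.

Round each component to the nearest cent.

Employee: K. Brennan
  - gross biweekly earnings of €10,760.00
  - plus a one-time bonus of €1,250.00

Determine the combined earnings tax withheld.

€2,672.31

Earnings Tax: taxable = €10,760.00
  €1,215.58 + 33.05% × (€10,760.00 − €7,400.00) = €1,215.58 + 33.05% × €3,360.00 = €2,326.06
Supplemental (27.7% flat on bonus): 27.7% × €1,250.00 = €346.25
Total earnings tax: €2,326.06 + €346.25 = €2,672.31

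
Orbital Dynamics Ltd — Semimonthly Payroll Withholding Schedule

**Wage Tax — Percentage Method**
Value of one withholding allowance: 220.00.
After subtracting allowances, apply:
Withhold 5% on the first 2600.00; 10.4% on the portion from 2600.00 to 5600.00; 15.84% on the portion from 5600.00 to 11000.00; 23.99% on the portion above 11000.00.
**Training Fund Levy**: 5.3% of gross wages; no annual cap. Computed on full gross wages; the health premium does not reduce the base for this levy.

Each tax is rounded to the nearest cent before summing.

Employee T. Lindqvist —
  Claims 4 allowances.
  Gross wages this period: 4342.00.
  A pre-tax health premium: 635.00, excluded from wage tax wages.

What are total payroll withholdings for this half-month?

Wage Tax: taxable = 4342.00 − 635.00 − 4×220.00 = 2827.00
  130.00 + 10.4% × (2827.00 − 2600.00) = 130.00 + 10.4% × 227.00 = 153.61
Training Fund Levy: 5.3% × 4342.00 = 230.13
Total: 153.61 + 230.13 = 383.74

383.74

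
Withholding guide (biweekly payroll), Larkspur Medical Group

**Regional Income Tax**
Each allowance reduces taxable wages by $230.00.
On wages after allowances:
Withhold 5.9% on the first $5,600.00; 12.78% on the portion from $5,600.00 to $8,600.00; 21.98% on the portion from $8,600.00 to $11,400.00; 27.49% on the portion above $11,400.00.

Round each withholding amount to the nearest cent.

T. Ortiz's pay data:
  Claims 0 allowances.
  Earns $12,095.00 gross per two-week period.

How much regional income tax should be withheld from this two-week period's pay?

Regional Income Tax: taxable = $12,095.00
  $1,329.24 + 27.49% × ($12,095.00 − $11,400.00) = $1,329.24 + 27.49% × $695.00 = $1,520.30

$1,520.30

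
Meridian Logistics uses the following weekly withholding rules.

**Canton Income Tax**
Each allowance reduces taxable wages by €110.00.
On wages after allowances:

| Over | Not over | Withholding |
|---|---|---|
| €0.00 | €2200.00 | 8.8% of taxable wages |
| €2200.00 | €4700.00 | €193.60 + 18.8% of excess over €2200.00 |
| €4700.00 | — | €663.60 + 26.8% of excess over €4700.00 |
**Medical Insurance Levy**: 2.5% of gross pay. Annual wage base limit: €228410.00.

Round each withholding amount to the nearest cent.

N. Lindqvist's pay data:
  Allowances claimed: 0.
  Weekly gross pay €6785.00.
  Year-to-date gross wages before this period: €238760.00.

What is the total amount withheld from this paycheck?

Canton Income Tax: taxable = €6785.00
  €663.60 + 26.8% × (€6785.00 − €4700.00) = €663.60 + 26.8% × €2085.00 = €1222.38
Medical Insurance Levy: YTD €238760.00 ≥ cap €228410.00 → €0.00
Total: €1222.38 + €0.00 = €1222.38

€1222.38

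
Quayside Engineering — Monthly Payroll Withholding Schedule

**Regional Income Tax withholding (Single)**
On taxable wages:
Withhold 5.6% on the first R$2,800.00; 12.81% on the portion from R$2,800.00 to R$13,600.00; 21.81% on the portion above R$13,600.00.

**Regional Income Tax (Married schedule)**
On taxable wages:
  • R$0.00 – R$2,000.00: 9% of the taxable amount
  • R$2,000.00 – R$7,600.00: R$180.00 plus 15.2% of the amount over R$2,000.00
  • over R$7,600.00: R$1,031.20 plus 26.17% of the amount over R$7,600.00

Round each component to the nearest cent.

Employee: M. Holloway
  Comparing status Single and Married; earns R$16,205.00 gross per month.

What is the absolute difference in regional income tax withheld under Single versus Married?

Regional Income Tax (Single): taxable = R$16,205.00
  R$1,540.28 + 21.81% × (R$16,205.00 − R$13,600.00) = R$1,540.28 + 21.81% × R$2,605.00 = R$2,108.43
Regional Income Tax (Married): taxable = R$16,205.00
  R$1,031.20 + 26.17% × (R$16,205.00 − R$7,600.00) = R$1,031.20 + 26.17% × R$8,605.00 = R$3,283.13
Difference: |R$2,108.43 − R$3,283.13| = R$1,174.70 (higher under Married)

R$1,174.70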